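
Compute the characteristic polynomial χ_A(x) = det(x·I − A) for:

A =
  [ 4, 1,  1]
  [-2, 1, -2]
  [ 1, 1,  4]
x^3 - 9*x^2 + 27*x - 27

Expanding det(x·I − A) (e.g. by cofactor expansion or by noting that A is similar to its Jordan form J, which has the same characteristic polynomial as A) gives
  χ_A(x) = x^3 - 9*x^2 + 27*x - 27
which factors as (x - 3)^3. The eigenvalues (with algebraic multiplicities) are λ = 3 with multiplicity 3.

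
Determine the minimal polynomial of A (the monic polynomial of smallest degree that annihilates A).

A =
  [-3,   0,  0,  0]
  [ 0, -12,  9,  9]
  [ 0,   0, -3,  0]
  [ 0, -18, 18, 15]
x^2 - 3*x - 18

The characteristic polynomial is χ_A(x) = (x - 6)*(x + 3)^3, so the eigenvalues are known. The minimal polynomial is
  m_A(x) = Π_λ (x − λ)^{k_λ}
where k_λ is the size of the *largest* Jordan block for λ (equivalently, the smallest k with (A − λI)^k v = 0 for every generalised eigenvector v of λ).

  λ = -3: largest Jordan block has size 1, contributing (x + 3)
  λ = 6: largest Jordan block has size 1, contributing (x − 6)

So m_A(x) = (x - 6)*(x + 3) = x^2 - 3*x - 18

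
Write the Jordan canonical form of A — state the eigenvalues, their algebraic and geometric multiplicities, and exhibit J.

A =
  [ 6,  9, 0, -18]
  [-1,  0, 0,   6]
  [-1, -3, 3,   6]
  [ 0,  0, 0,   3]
J_2(3) ⊕ J_1(3) ⊕ J_1(3)

The characteristic polynomial is
  det(x·I − A) = x^4 - 12*x^3 + 54*x^2 - 108*x + 81 = (x - 3)^4

Eigenvalues and multiplicities (the geometric multiplicity of λ is n − rank(A − λI), which equals the number of Jordan blocks for λ):
  λ = 3: algebraic multiplicity = 4, geometric multiplicity = 3

Determining the block sizes for each eigenvalue:
  λ = 3: 3 blocks summing to 4 forces exactly one block of size 2 and the rest size 1 → block sizes [2, 1, 1]

Assembling the blocks gives a Jordan form
J =
  [3, 1, 0, 0]
  [0, 3, 0, 0]
  [0, 0, 3, 0]
  [0, 0, 0, 3]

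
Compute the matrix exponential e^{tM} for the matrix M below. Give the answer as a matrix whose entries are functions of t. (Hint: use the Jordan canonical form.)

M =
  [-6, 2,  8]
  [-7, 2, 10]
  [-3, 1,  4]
e^{tM} =
  [-t^2 - 6*t + 1, 2*t, 2*t^2 + 8*t]
  [-t^2 - 7*t, 2*t + 1, 2*t^2 + 10*t]
  [-t^2/2 - 3*t, t, t^2 + 4*t + 1]

Strategy: write M = P · J · P⁻¹ where J is a Jordan canonical form, so e^{tM} = P · e^{tJ} · P⁻¹, and e^{tJ} can be computed block-by-block.

M has Jordan form
J =
  [0, 1, 0]
  [0, 0, 1]
  [0, 0, 0]
(up to reordering of blocks).

Per-block formulas:
  For a 3×3 Jordan block J_3(0): exp(t · J_3(0)) = e^(0t)·(I + t·N + (t^2/2)·N^2), where N is the 3×3 nilpotent shift.

After assembling e^{tJ} and conjugating by P, we get:

e^{tM} =
  [-t^2 - 6*t + 1, 2*t, 2*t^2 + 8*t]
  [-t^2 - 7*t, 2*t + 1, 2*t^2 + 10*t]
  [-t^2/2 - 3*t, t, t^2 + 4*t + 1]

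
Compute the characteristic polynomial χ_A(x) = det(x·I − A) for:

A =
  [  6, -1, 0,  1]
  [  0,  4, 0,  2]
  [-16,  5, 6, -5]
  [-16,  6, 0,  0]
x^4 - 16*x^3 + 88*x^2 - 192*x + 144

Expanding det(x·I − A) (e.g. by cofactor expansion or by noting that A is similar to its Jordan form J, which has the same characteristic polynomial as A) gives
  χ_A(x) = x^4 - 16*x^3 + 88*x^2 - 192*x + 144
which factors as (x - 6)^2*(x - 2)^2. The eigenvalues (with algebraic multiplicities) are λ = 2 with multiplicity 2, λ = 6 with multiplicity 2.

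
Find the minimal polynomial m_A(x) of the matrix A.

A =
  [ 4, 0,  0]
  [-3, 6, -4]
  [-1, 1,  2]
x^3 - 12*x^2 + 48*x - 64

The characteristic polynomial is χ_A(x) = (x - 4)^3, so the eigenvalues are known. The minimal polynomial is
  m_A(x) = Π_λ (x − λ)^{k_λ}
where k_λ is the size of the *largest* Jordan block for λ (equivalently, the smallest k with (A − λI)^k v = 0 for every generalised eigenvector v of λ).

  λ = 4: largest Jordan block has size 3, contributing (x − 4)^3

So m_A(x) = (x - 4)^3 = x^3 - 12*x^2 + 48*x - 64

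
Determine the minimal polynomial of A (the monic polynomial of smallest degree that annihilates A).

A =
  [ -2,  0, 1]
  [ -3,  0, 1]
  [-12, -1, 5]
x^3 - 3*x^2 + 3*x - 1

The characteristic polynomial is χ_A(x) = (x - 1)^3, so the eigenvalues are known. The minimal polynomial is
  m_A(x) = Π_λ (x − λ)^{k_λ}
where k_λ is the size of the *largest* Jordan block for λ (equivalently, the smallest k with (A − λI)^k v = 0 for every generalised eigenvector v of λ).

  λ = 1: largest Jordan block has size 3, contributing (x − 1)^3

So m_A(x) = (x - 1)^3 = x^3 - 3*x^2 + 3*x - 1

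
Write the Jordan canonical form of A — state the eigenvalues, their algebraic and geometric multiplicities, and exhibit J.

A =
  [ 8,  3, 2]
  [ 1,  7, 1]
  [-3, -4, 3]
J_3(6)

The characteristic polynomial is
  det(x·I − A) = x^3 - 18*x^2 + 108*x - 216 = (x - 6)^3

Eigenvalues and multiplicities (the geometric multiplicity of λ is n − rank(A − λI), which equals the number of Jordan blocks for λ):
  λ = 6: algebraic multiplicity = 3, geometric multiplicity = 1

Determining the block sizes for each eigenvalue:
  λ = 6: one block (gm = 1), so the single block has size am = 3 → block sizes [3]

Assembling the blocks gives a Jordan form
J =
  [6, 1, 0]
  [0, 6, 1]
  [0, 0, 6]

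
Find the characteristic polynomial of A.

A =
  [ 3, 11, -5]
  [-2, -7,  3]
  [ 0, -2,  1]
x^3 + 3*x^2 + 3*x + 1

Expanding det(x·I − A) (e.g. by cofactor expansion or by noting that A is similar to its Jordan form J, which has the same characteristic polynomial as A) gives
  χ_A(x) = x^3 + 3*x^2 + 3*x + 1
which factors as (x + 1)^3. The eigenvalues (with algebraic multiplicities) are λ = -1 with multiplicity 3.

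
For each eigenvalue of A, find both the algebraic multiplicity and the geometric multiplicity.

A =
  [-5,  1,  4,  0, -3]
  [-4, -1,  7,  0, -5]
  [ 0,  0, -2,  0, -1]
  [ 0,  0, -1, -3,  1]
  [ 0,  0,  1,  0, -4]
λ = -3: alg = 5, geom = 3

Step 1 — factor the characteristic polynomial to read off the algebraic multiplicities:
  χ_A(x) = (x + 3)^5

Step 2 — compute geometric multiplicities via the rank-nullity identity g(λ) = n − rank(A − λI):
  rank(A − (-3)·I) = 2, so dim ker(A − (-3)·I) = n − 2 = 3

Summary:
  λ = -3: algebraic multiplicity = 5, geometric multiplicity = 3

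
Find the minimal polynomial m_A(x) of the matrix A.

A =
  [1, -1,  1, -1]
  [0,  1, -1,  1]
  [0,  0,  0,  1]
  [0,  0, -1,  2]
x^3 - 3*x^2 + 3*x - 1

The characteristic polynomial is χ_A(x) = (x - 1)^4, so the eigenvalues are known. The minimal polynomial is
  m_A(x) = Π_λ (x − λ)^{k_λ}
where k_λ is the size of the *largest* Jordan block for λ (equivalently, the smallest k with (A − λI)^k v = 0 for every generalised eigenvector v of λ).

  λ = 1: largest Jordan block has size 3, contributing (x − 1)^3

So m_A(x) = (x - 1)^3 = x^3 - 3*x^2 + 3*x - 1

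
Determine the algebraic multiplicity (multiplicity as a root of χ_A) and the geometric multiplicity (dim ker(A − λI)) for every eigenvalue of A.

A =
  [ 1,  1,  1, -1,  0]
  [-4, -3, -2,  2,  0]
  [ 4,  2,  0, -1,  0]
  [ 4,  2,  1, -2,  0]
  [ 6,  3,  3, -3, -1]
λ = -1: alg = 5, geom = 3

Step 1 — factor the characteristic polynomial to read off the algebraic multiplicities:
  χ_A(x) = (x + 1)^5

Step 2 — compute geometric multiplicities via the rank-nullity identity g(λ) = n − rank(A − λI):
  rank(A − (-1)·I) = 2, so dim ker(A − (-1)·I) = n − 2 = 3

Summary:
  λ = -1: algebraic multiplicity = 5, geometric multiplicity = 3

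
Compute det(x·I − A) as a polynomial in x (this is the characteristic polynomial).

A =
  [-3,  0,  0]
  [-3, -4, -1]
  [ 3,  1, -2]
x^3 + 9*x^2 + 27*x + 27

Expanding det(x·I − A) (e.g. by cofactor expansion or by noting that A is similar to its Jordan form J, which has the same characteristic polynomial as A) gives
  χ_A(x) = x^3 + 9*x^2 + 27*x + 27
which factors as (x + 3)^3. The eigenvalues (with algebraic multiplicities) are λ = -3 with multiplicity 3.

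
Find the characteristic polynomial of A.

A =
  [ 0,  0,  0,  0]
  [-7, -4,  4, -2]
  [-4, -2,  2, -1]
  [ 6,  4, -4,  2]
x^4

Expanding det(x·I − A) (e.g. by cofactor expansion or by noting that A is similar to its Jordan form J, which has the same characteristic polynomial as A) gives
  χ_A(x) = x^4
which factors as x^4. The eigenvalues (with algebraic multiplicities) are λ = 0 with multiplicity 4.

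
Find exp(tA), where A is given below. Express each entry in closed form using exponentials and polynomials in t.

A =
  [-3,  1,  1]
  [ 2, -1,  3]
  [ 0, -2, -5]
e^{tA} =
  [t^2*exp(-3*t) + exp(-3*t), t*exp(-3*t), t^2*exp(-3*t)/2 + t*exp(-3*t)]
  [2*t^2*exp(-3*t) + 2*t*exp(-3*t), 2*t*exp(-3*t) + exp(-3*t), t^2*exp(-3*t) + 3*t*exp(-3*t)]
  [-2*t^2*exp(-3*t), -2*t*exp(-3*t), -t^2*exp(-3*t) - 2*t*exp(-3*t) + exp(-3*t)]

Strategy: write A = P · J · P⁻¹ where J is a Jordan canonical form, so e^{tA} = P · e^{tJ} · P⁻¹, and e^{tJ} can be computed block-by-block.

A has Jordan form
J =
  [-3,  1,  0]
  [ 0, -3,  1]
  [ 0,  0, -3]
(up to reordering of blocks).

Per-block formulas:
  For a 3×3 Jordan block J_3(-3): exp(t · J_3(-3)) = e^(-3t)·(I + t·N + (t^2/2)·N^2), where N is the 3×3 nilpotent shift.

After assembling e^{tJ} and conjugating by P, we get:

e^{tA} =
  [t^2*exp(-3*t) + exp(-3*t), t*exp(-3*t), t^2*exp(-3*t)/2 + t*exp(-3*t)]
  [2*t^2*exp(-3*t) + 2*t*exp(-3*t), 2*t*exp(-3*t) + exp(-3*t), t^2*exp(-3*t) + 3*t*exp(-3*t)]
  [-2*t^2*exp(-3*t), -2*t*exp(-3*t), -t^2*exp(-3*t) - 2*t*exp(-3*t) + exp(-3*t)]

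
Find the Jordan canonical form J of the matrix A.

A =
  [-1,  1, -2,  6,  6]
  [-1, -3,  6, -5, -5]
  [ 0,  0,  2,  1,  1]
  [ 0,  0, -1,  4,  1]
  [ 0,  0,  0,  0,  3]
J_2(-2) ⊕ J_2(3) ⊕ J_1(3)

The characteristic polynomial is
  det(x·I − A) = x^5 - 5*x^4 - 5*x^3 + 45*x^2 - 108 = (x - 3)^3*(x + 2)^2

Eigenvalues and multiplicities (the geometric multiplicity of λ is n − rank(A − λI), which equals the number of Jordan blocks for λ):
  λ = -2: algebraic multiplicity = 2, geometric multiplicity = 1
  λ = 3: algebraic multiplicity = 3, geometric multiplicity = 2

Determining the block sizes for each eigenvalue:
  λ = -2: one block (gm = 1), so the single block has size am = 2 → block sizes [2]
  λ = 3: 2 blocks summing to 3 forces exactly one block of size 2 and the rest size 1 → block sizes [2, 1]

Assembling the blocks gives a Jordan form
J =
  [-2,  1, 0, 0, 0]
  [ 0, -2, 0, 0, 0]
  [ 0,  0, 3, 1, 0]
  [ 0,  0, 0, 3, 0]
  [ 0,  0, 0, 0, 3]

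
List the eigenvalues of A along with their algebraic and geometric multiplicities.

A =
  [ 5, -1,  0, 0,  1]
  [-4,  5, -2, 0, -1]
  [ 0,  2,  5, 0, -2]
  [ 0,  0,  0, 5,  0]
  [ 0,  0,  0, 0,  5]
λ = 5: alg = 5, geom = 3

Step 1 — factor the characteristic polynomial to read off the algebraic multiplicities:
  χ_A(x) = (x - 5)^5

Step 2 — compute geometric multiplicities via the rank-nullity identity g(λ) = n − rank(A − λI):
  rank(A − (5)·I) = 2, so dim ker(A − (5)·I) = n − 2 = 3

Summary:
  λ = 5: algebraic multiplicity = 5, geometric multiplicity = 3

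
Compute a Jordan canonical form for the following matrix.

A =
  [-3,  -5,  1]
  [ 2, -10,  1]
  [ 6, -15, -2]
J_2(-5) ⊕ J_1(-5)

The characteristic polynomial is
  det(x·I − A) = x^3 + 15*x^2 + 75*x + 125 = (x + 5)^3

Eigenvalues and multiplicities (the geometric multiplicity of λ is n − rank(A − λI), which equals the number of Jordan blocks for λ):
  λ = -5: algebraic multiplicity = 3, geometric multiplicity = 2

Determining the block sizes for each eigenvalue:
  λ = -5: 2 blocks summing to 3 forces exactly one block of size 2 and the rest size 1 → block sizes [2, 1]

Assembling the blocks gives a Jordan form
J =
  [-5,  1,  0]
  [ 0, -5,  0]
  [ 0,  0, -5]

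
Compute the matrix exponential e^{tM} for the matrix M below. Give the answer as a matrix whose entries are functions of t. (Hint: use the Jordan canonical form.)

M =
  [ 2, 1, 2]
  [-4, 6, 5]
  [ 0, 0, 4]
e^{tM} =
  [-2*t*exp(4*t) + exp(4*t), t*exp(4*t), t^2*exp(4*t)/2 + 2*t*exp(4*t)]
  [-4*t*exp(4*t), 2*t*exp(4*t) + exp(4*t), t^2*exp(4*t) + 5*t*exp(4*t)]
  [0, 0, exp(4*t)]

Strategy: write M = P · J · P⁻¹ where J is a Jordan canonical form, so e^{tM} = P · e^{tJ} · P⁻¹, and e^{tJ} can be computed block-by-block.

M has Jordan form
J =
  [4, 1, 0]
  [0, 4, 1]
  [0, 0, 4]
(up to reordering of blocks).

Per-block formulas:
  For a 3×3 Jordan block J_3(4): exp(t · J_3(4)) = e^(4t)·(I + t·N + (t^2/2)·N^2), where N is the 3×3 nilpotent shift.

After assembling e^{tJ} and conjugating by P, we get:

e^{tM} =
  [-2*t*exp(4*t) + exp(4*t), t*exp(4*t), t^2*exp(4*t)/2 + 2*t*exp(4*t)]
  [-4*t*exp(4*t), 2*t*exp(4*t) + exp(4*t), t^2*exp(4*t) + 5*t*exp(4*t)]
  [0, 0, exp(4*t)]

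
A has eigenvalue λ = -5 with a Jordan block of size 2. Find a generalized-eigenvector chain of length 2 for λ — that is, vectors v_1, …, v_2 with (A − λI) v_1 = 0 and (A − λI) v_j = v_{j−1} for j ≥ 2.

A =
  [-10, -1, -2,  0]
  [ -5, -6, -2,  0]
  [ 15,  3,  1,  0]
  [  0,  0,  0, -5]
A Jordan chain for λ = -5 of length 2:
v_1 = (-5, -5, 15, 0)ᵀ
v_2 = (1, 0, 0, 0)ᵀ

Let N = A − (-5)·I. We want v_2 with N^2 v_2 = 0 but N^1 v_2 ≠ 0; then v_{j-1} := N · v_j for j = 2, …, 2.

Pick v_2 = (1, 0, 0, 0)ᵀ.
Then v_1 = N · v_2 = (-5, -5, 15, 0)ᵀ.

Sanity check: (A − (-5)·I) v_1 = (0, 0, 0, 0)ᵀ = 0. ✓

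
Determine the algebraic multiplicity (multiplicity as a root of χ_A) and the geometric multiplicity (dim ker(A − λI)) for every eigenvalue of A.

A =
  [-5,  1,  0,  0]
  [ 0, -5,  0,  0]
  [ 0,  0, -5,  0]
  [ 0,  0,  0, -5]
λ = -5: alg = 4, geom = 3

Step 1 — factor the characteristic polynomial to read off the algebraic multiplicities:
  χ_A(x) = (x + 5)^4

Step 2 — compute geometric multiplicities via the rank-nullity identity g(λ) = n − rank(A − λI):
  rank(A − (-5)·I) = 1, so dim ker(A − (-5)·I) = n − 1 = 3

Summary:
  λ = -5: algebraic multiplicity = 4, geometric multiplicity = 3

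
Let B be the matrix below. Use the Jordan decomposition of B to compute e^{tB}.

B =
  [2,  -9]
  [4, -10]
e^{tB} =
  [6*t*exp(-4*t) + exp(-4*t), -9*t*exp(-4*t)]
  [4*t*exp(-4*t), -6*t*exp(-4*t) + exp(-4*t)]

Strategy: write B = P · J · P⁻¹ where J is a Jordan canonical form, so e^{tB} = P · e^{tJ} · P⁻¹, and e^{tJ} can be computed block-by-block.

B has Jordan form
J =
  [-4,  1]
  [ 0, -4]
(up to reordering of blocks).

Per-block formulas:
  For a 2×2 Jordan block J_2(-4): exp(t · J_2(-4)) = e^(-4t)·(I + t·N), where N is the 2×2 nilpotent shift.

After assembling e^{tJ} and conjugating by P, we get:

e^{tB} =
  [6*t*exp(-4*t) + exp(-4*t), -9*t*exp(-4*t)]
  [4*t*exp(-4*t), -6*t*exp(-4*t) + exp(-4*t)]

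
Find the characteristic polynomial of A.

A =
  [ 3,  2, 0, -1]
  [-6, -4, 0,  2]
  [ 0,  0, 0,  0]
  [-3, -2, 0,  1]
x^4

Expanding det(x·I − A) (e.g. by cofactor expansion or by noting that A is similar to its Jordan form J, which has the same characteristic polynomial as A) gives
  χ_A(x) = x^4
which factors as x^4. The eigenvalues (with algebraic multiplicities) are λ = 0 with multiplicity 4.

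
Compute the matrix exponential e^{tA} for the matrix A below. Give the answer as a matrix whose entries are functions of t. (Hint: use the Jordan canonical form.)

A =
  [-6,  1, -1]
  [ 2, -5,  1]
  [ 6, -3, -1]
e^{tA} =
  [-2*t*exp(-4*t) + exp(-4*t), t*exp(-4*t), -t*exp(-4*t)]
  [2*t*exp(-4*t), -t*exp(-4*t) + exp(-4*t), t*exp(-4*t)]
  [6*t*exp(-4*t), -3*t*exp(-4*t), 3*t*exp(-4*t) + exp(-4*t)]

Strategy: write A = P · J · P⁻¹ where J is a Jordan canonical form, so e^{tA} = P · e^{tJ} · P⁻¹, and e^{tJ} can be computed block-by-block.

A has Jordan form
J =
  [-4,  1,  0]
  [ 0, -4,  0]
  [ 0,  0, -4]
(up to reordering of blocks).

Per-block formulas:
  For a 1×1 block at λ = -4: exp(t · [-4]) = [e^(-4t)].
  For a 2×2 Jordan block J_2(-4): exp(t · J_2(-4)) = e^(-4t)·(I + t·N), where N is the 2×2 nilpotent shift.

After assembling e^{tJ} and conjugating by P, we get:

e^{tA} =
  [-2*t*exp(-4*t) + exp(-4*t), t*exp(-4*t), -t*exp(-4*t)]
  [2*t*exp(-4*t), -t*exp(-4*t) + exp(-4*t), t*exp(-4*t)]
  [6*t*exp(-4*t), -3*t*exp(-4*t), 3*t*exp(-4*t) + exp(-4*t)]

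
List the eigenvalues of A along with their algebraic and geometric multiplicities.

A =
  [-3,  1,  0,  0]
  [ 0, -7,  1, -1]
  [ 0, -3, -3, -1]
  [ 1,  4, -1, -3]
λ = -4: alg = 4, geom = 2

Step 1 — factor the characteristic polynomial to read off the algebraic multiplicities:
  χ_A(x) = (x + 4)^4

Step 2 — compute geometric multiplicities via the rank-nullity identity g(λ) = n − rank(A − λI):
  rank(A − (-4)·I) = 2, so dim ker(A − (-4)·I) = n − 2 = 2

Summary:
  λ = -4: algebraic multiplicity = 4, geometric multiplicity = 2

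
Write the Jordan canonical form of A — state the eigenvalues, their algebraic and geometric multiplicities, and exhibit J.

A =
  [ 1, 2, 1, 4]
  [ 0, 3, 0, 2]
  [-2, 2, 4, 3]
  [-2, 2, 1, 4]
J_3(3) ⊕ J_1(3)

The characteristic polynomial is
  det(x·I − A) = x^4 - 12*x^3 + 54*x^2 - 108*x + 81 = (x - 3)^4

Eigenvalues and multiplicities (the geometric multiplicity of λ is n − rank(A − λI), which equals the number of Jordan blocks for λ):
  λ = 3: algebraic multiplicity = 4, geometric multiplicity = 2

Determining the block sizes for each eigenvalue:
  λ = 3: with am = 4 and gm = 2, the partition is not yet determined (e.g. several partitions of 4 into 2 parts exist). Let N = A − (3)·I. Computing rank(N^1) = 2, rank(N^2) = 1, rank(N^3) = 0; the number of blocks of size ≥ j is rank(N^{j−1}) − rank(N^j), giving [2, 1, 1]. So we have 1 block(s) of size 3, 1 block(s) of size 1 → block sizes [3, 1]

Assembling the blocks gives a Jordan form
J =
  [3, 1, 0, 0]
  [0, 3, 1, 0]
  [0, 0, 3, 0]
  [0, 0, 0, 3]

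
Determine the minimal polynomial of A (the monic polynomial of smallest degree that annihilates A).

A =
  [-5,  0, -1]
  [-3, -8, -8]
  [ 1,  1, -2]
x^3 + 15*x^2 + 75*x + 125

The characteristic polynomial is χ_A(x) = (x + 5)^3, so the eigenvalues are known. The minimal polynomial is
  m_A(x) = Π_λ (x − λ)^{k_λ}
where k_λ is the size of the *largest* Jordan block for λ (equivalently, the smallest k with (A − λI)^k v = 0 for every generalised eigenvector v of λ).

  λ = -5: largest Jordan block has size 3, contributing (x + 5)^3

So m_A(x) = (x + 5)^3 = x^3 + 15*x^2 + 75*x + 125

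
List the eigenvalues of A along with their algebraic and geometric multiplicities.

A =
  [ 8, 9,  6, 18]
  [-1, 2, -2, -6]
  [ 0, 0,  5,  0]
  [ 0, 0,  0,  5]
λ = 5: alg = 4, geom = 3

Step 1 — factor the characteristic polynomial to read off the algebraic multiplicities:
  χ_A(x) = (x - 5)^4

Step 2 — compute geometric multiplicities via the rank-nullity identity g(λ) = n − rank(A − λI):
  rank(A − (5)·I) = 1, so dim ker(A − (5)·I) = n − 1 = 3

Summary:
  λ = 5: algebraic multiplicity = 4, geometric multiplicity = 3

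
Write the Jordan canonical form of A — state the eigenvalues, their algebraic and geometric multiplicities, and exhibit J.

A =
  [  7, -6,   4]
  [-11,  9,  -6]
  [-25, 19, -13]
J_3(1)

The characteristic polynomial is
  det(x·I − A) = x^3 - 3*x^2 + 3*x - 1 = (x - 1)^3

Eigenvalues and multiplicities (the geometric multiplicity of λ is n − rank(A − λI), which equals the number of Jordan blocks for λ):
  λ = 1: algebraic multiplicity = 3, geometric multiplicity = 1

Determining the block sizes for each eigenvalue:
  λ = 1: one block (gm = 1), so the single block has size am = 3 → block sizes [3]

Assembling the blocks gives a Jordan form
J =
  [1, 1, 0]
  [0, 1, 1]
  [0, 0, 1]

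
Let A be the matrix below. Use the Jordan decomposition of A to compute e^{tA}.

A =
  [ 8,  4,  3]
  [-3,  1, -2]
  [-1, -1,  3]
e^{tA} =
  [t^2*exp(4*t)/2 + 4*t*exp(4*t) + exp(4*t), t^2*exp(4*t)/2 + 4*t*exp(4*t), t^2*exp(4*t)/2 + 3*t*exp(4*t)]
  [-t^2*exp(4*t)/2 - 3*t*exp(4*t), -t^2*exp(4*t)/2 - 3*t*exp(4*t) + exp(4*t), -t^2*exp(4*t)/2 - 2*t*exp(4*t)]
  [-t*exp(4*t), -t*exp(4*t), -t*exp(4*t) + exp(4*t)]

Strategy: write A = P · J · P⁻¹ where J is a Jordan canonical form, so e^{tA} = P · e^{tJ} · P⁻¹, and e^{tJ} can be computed block-by-block.

A has Jordan form
J =
  [4, 1, 0]
  [0, 4, 1]
  [0, 0, 4]
(up to reordering of blocks).

Per-block formulas:
  For a 3×3 Jordan block J_3(4): exp(t · J_3(4)) = e^(4t)·(I + t·N + (t^2/2)·N^2), where N is the 3×3 nilpotent shift.

After assembling e^{tJ} and conjugating by P, we get:

e^{tA} =
  [t^2*exp(4*t)/2 + 4*t*exp(4*t) + exp(4*t), t^2*exp(4*t)/2 + 4*t*exp(4*t), t^2*exp(4*t)/2 + 3*t*exp(4*t)]
  [-t^2*exp(4*t)/2 - 3*t*exp(4*t), -t^2*exp(4*t)/2 - 3*t*exp(4*t) + exp(4*t), -t^2*exp(4*t)/2 - 2*t*exp(4*t)]
  [-t*exp(4*t), -t*exp(4*t), -t*exp(4*t) + exp(4*t)]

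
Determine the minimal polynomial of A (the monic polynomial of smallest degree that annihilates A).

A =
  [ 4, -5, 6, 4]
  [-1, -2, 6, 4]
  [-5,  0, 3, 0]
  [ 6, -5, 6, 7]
x^3 - 9*x^2 + 27*x - 27

The characteristic polynomial is χ_A(x) = (x - 3)^4, so the eigenvalues are known. The minimal polynomial is
  m_A(x) = Π_λ (x − λ)^{k_λ}
where k_λ is the size of the *largest* Jordan block for λ (equivalently, the smallest k with (A − λI)^k v = 0 for every generalised eigenvector v of λ).

  λ = 3: largest Jordan block has size 3, contributing (x − 3)^3

So m_A(x) = (x - 3)^3 = x^3 - 9*x^2 + 27*x - 27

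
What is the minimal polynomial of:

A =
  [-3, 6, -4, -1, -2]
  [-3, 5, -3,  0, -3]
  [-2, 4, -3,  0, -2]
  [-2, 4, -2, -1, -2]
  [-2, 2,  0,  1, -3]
x^2 + 2*x + 1

The characteristic polynomial is χ_A(x) = (x + 1)^5, so the eigenvalues are known. The minimal polynomial is
  m_A(x) = Π_λ (x − λ)^{k_λ}
where k_λ is the size of the *largest* Jordan block for λ (equivalently, the smallest k with (A − λI)^k v = 0 for every generalised eigenvector v of λ).

  λ = -1: largest Jordan block has size 2, contributing (x + 1)^2

So m_A(x) = (x + 1)^2 = x^2 + 2*x + 1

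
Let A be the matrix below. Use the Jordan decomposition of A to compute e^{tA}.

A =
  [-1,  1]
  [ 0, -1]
e^{tA} =
  [exp(-t), t*exp(-t)]
  [0, exp(-t)]

Strategy: write A = P · J · P⁻¹ where J is a Jordan canonical form, so e^{tA} = P · e^{tJ} · P⁻¹, and e^{tJ} can be computed block-by-block.

A has Jordan form
J =
  [-1,  1]
  [ 0, -1]
(up to reordering of blocks).

Per-block formulas:
  For a 2×2 Jordan block J_2(-1): exp(t · J_2(-1)) = e^(-1t)·(I + t·N), where N is the 2×2 nilpotent shift.

After assembling e^{tJ} and conjugating by P, we get:

e^{tA} =
  [exp(-t), t*exp(-t)]
  [0, exp(-t)]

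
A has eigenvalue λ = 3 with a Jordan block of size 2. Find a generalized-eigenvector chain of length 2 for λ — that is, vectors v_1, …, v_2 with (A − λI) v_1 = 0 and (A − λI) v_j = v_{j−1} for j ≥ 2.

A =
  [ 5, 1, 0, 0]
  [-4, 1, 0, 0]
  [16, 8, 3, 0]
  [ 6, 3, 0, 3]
A Jordan chain for λ = 3 of length 2:
v_1 = (2, -4, 16, 6)ᵀ
v_2 = (1, 0, 0, 0)ᵀ

Let N = A − (3)·I. We want v_2 with N^2 v_2 = 0 but N^1 v_2 ≠ 0; then v_{j-1} := N · v_j for j = 2, …, 2.

Pick v_2 = (1, 0, 0, 0)ᵀ.
Then v_1 = N · v_2 = (2, -4, 16, 6)ᵀ.

Sanity check: (A − (3)·I) v_1 = (0, 0, 0, 0)ᵀ = 0. ✓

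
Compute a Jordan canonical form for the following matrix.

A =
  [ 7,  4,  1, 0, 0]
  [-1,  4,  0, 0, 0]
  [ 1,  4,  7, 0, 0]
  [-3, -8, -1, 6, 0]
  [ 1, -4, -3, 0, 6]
J_3(6) ⊕ J_1(6) ⊕ J_1(6)

The characteristic polynomial is
  det(x·I − A) = x^5 - 30*x^4 + 360*x^3 - 2160*x^2 + 6480*x - 7776 = (x - 6)^5

Eigenvalues and multiplicities (the geometric multiplicity of λ is n − rank(A − λI), which equals the number of Jordan blocks for λ):
  λ = 6: algebraic multiplicity = 5, geometric multiplicity = 3

Determining the block sizes for each eigenvalue:
  λ = 6: with am = 5 and gm = 3, the partition is not yet determined (e.g. several partitions of 5 into 3 parts exist). Let N = A − (6)·I. Computing rank(N^1) = 2, rank(N^2) = 1, rank(N^3) = 0; the number of blocks of size ≥ j is rank(N^{j−1}) − rank(N^j), giving [3, 1, 1]. So we have 1 block(s) of size 3, 2 block(s) of size 1 → block sizes [3, 1, 1]

Assembling the blocks gives a Jordan form
J =
  [6, 1, 0, 0, 0]
  [0, 6, 1, 0, 0]
  [0, 0, 6, 0, 0]
  [0, 0, 0, 6, 0]
  [0, 0, 0, 0, 6]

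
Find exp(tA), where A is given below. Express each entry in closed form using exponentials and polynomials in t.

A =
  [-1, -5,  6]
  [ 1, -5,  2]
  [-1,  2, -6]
e^{tA} =
  [-t^2*exp(-4*t) + 3*t*exp(-4*t) + exp(-4*t), t^2*exp(-4*t) - 5*t*exp(-4*t), -2*t^2*exp(-4*t) + 6*t*exp(-4*t)]
  [t*exp(-4*t), -t*exp(-4*t) + exp(-4*t), 2*t*exp(-4*t)]
  [t^2*exp(-4*t)/2 - t*exp(-4*t), -t^2*exp(-4*t)/2 + 2*t*exp(-4*t), t^2*exp(-4*t) - 2*t*exp(-4*t) + exp(-4*t)]

Strategy: write A = P · J · P⁻¹ where J is a Jordan canonical form, so e^{tA} = P · e^{tJ} · P⁻¹, and e^{tJ} can be computed block-by-block.

A has Jordan form
J =
  [-4,  1,  0]
  [ 0, -4,  1]
  [ 0,  0, -4]
(up to reordering of blocks).

Per-block formulas:
  For a 3×3 Jordan block J_3(-4): exp(t · J_3(-4)) = e^(-4t)·(I + t·N + (t^2/2)·N^2), where N is the 3×3 nilpotent shift.

After assembling e^{tJ} and conjugating by P, we get:

e^{tA} =
  [-t^2*exp(-4*t) + 3*t*exp(-4*t) + exp(-4*t), t^2*exp(-4*t) - 5*t*exp(-4*t), -2*t^2*exp(-4*t) + 6*t*exp(-4*t)]
  [t*exp(-4*t), -t*exp(-4*t) + exp(-4*t), 2*t*exp(-4*t)]
  [t^2*exp(-4*t)/2 - t*exp(-4*t), -t^2*exp(-4*t)/2 + 2*t*exp(-4*t), t^2*exp(-4*t) - 2*t*exp(-4*t) + exp(-4*t)]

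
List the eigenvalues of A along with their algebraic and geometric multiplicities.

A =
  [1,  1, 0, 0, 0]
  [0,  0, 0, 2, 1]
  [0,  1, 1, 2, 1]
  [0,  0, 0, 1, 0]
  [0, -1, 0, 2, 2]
λ = 1: alg = 5, geom = 3

Step 1 — factor the characteristic polynomial to read off the algebraic multiplicities:
  χ_A(x) = (x - 1)^5

Step 2 — compute geometric multiplicities via the rank-nullity identity g(λ) = n − rank(A − λI):
  rank(A − (1)·I) = 2, so dim ker(A − (1)·I) = n − 2 = 3

Summary:
  λ = 1: algebraic multiplicity = 5, geometric multiplicity = 3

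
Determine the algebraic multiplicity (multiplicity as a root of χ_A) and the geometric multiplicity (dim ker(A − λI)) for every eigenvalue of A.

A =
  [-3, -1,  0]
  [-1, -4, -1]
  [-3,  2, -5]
λ = -4: alg = 3, geom = 1

Step 1 — factor the characteristic polynomial to read off the algebraic multiplicities:
  χ_A(x) = (x + 4)^3

Step 2 — compute geometric multiplicities via the rank-nullity identity g(λ) = n − rank(A − λI):
  rank(A − (-4)·I) = 2, so dim ker(A − (-4)·I) = n − 2 = 1

Summary:
  λ = -4: algebraic multiplicity = 3, geometric multiplicity = 1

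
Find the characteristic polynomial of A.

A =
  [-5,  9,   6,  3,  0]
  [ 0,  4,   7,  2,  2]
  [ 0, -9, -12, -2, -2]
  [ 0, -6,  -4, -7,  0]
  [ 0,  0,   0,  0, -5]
x^5 + 25*x^4 + 250*x^3 + 1250*x^2 + 3125*x + 3125

Expanding det(x·I − A) (e.g. by cofactor expansion or by noting that A is similar to its Jordan form J, which has the same characteristic polynomial as A) gives
  χ_A(x) = x^5 + 25*x^4 + 250*x^3 + 1250*x^2 + 3125*x + 3125
which factors as (x + 5)^5. The eigenvalues (with algebraic multiplicities) are λ = -5 with multiplicity 5.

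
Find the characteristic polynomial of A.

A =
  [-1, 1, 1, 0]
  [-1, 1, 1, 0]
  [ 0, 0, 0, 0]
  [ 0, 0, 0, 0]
x^4

Expanding det(x·I − A) (e.g. by cofactor expansion or by noting that A is similar to its Jordan form J, which has the same characteristic polynomial as A) gives
  χ_A(x) = x^4
which factors as x^4. The eigenvalues (with algebraic multiplicities) are λ = 0 with multiplicity 4.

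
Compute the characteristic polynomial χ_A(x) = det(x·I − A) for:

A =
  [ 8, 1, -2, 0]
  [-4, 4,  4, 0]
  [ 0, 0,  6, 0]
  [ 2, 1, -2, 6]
x^4 - 24*x^3 + 216*x^2 - 864*x + 1296

Expanding det(x·I − A) (e.g. by cofactor expansion or by noting that A is similar to its Jordan form J, which has the same characteristic polynomial as A) gives
  χ_A(x) = x^4 - 24*x^3 + 216*x^2 - 864*x + 1296
which factors as (x - 6)^4. The eigenvalues (with algebraic multiplicities) are λ = 6 with multiplicity 4.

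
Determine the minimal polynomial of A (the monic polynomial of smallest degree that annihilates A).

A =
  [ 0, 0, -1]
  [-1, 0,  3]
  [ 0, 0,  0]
x^3

The characteristic polynomial is χ_A(x) = x^3, so the eigenvalues are known. The minimal polynomial is
  m_A(x) = Π_λ (x − λ)^{k_λ}
where k_λ is the size of the *largest* Jordan block for λ (equivalently, the smallest k with (A − λI)^k v = 0 for every generalised eigenvector v of λ).

  λ = 0: largest Jordan block has size 3, contributing (x − 0)^3

So m_A(x) = x^3 = x^3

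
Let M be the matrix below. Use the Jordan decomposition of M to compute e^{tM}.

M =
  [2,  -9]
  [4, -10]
e^{tM} =
  [6*t*exp(-4*t) + exp(-4*t), -9*t*exp(-4*t)]
  [4*t*exp(-4*t), -6*t*exp(-4*t) + exp(-4*t)]

Strategy: write M = P · J · P⁻¹ where J is a Jordan canonical form, so e^{tM} = P · e^{tJ} · P⁻¹, and e^{tJ} can be computed block-by-block.

M has Jordan form
J =
  [-4,  1]
  [ 0, -4]
(up to reordering of blocks).

Per-block formulas:
  For a 2×2 Jordan block J_2(-4): exp(t · J_2(-4)) = e^(-4t)·(I + t·N), where N is the 2×2 nilpotent shift.

After assembling e^{tJ} and conjugating by P, we get:

e^{tM} =
  [6*t*exp(-4*t) + exp(-4*t), -9*t*exp(-4*t)]
  [4*t*exp(-4*t), -6*t*exp(-4*t) + exp(-4*t)]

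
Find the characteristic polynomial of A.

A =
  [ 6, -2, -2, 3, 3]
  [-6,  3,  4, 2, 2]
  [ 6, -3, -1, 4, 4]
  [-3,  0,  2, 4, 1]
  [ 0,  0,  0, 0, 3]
x^5 - 15*x^4 + 90*x^3 - 270*x^2 + 405*x - 243

Expanding det(x·I − A) (e.g. by cofactor expansion or by noting that A is similar to its Jordan form J, which has the same characteristic polynomial as A) gives
  χ_A(x) = x^5 - 15*x^4 + 90*x^3 - 270*x^2 + 405*x - 243
which factors as (x - 3)^5. The eigenvalues (with algebraic multiplicities) are λ = 3 with multiplicity 5.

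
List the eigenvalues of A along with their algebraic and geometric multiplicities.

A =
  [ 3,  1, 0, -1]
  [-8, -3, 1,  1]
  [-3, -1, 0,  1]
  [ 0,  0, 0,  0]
λ = 0: alg = 4, geom = 2

Step 1 — factor the characteristic polynomial to read off the algebraic multiplicities:
  χ_A(x) = x^4

Step 2 — compute geometric multiplicities via the rank-nullity identity g(λ) = n − rank(A − λI):
  rank(A − (0)·I) = 2, so dim ker(A − (0)·I) = n − 2 = 2

Summary:
  λ = 0: algebraic multiplicity = 4, geometric multiplicity = 2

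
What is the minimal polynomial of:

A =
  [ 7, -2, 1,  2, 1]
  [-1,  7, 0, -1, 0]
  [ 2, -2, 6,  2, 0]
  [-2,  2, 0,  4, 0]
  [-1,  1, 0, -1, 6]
x^3 - 18*x^2 + 108*x - 216

The characteristic polynomial is χ_A(x) = (x - 6)^5, so the eigenvalues are known. The minimal polynomial is
  m_A(x) = Π_λ (x − λ)^{k_λ}
where k_λ is the size of the *largest* Jordan block for λ (equivalently, the smallest k with (A − λI)^k v = 0 for every generalised eigenvector v of λ).

  λ = 6: largest Jordan block has size 3, contributing (x − 6)^3

So m_A(x) = (x - 6)^3 = x^3 - 18*x^2 + 108*x - 216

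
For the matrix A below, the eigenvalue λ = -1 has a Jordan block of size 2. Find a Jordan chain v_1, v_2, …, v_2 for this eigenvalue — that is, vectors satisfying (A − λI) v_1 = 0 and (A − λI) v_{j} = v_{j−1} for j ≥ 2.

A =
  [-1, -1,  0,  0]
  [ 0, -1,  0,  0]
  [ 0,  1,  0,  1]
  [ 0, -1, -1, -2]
A Jordan chain for λ = -1 of length 2:
v_1 = (-1, 0, 1, -1)ᵀ
v_2 = (0, 1, 0, 0)ᵀ

Let N = A − (-1)·I. We want v_2 with N^2 v_2 = 0 but N^1 v_2 ≠ 0; then v_{j-1} := N · v_j for j = 2, …, 2.

Pick v_2 = (0, 1, 0, 0)ᵀ.
Then v_1 = N · v_2 = (-1, 0, 1, -1)ᵀ.

Sanity check: (A − (-1)·I) v_1 = (0, 0, 0, 0)ᵀ = 0. ✓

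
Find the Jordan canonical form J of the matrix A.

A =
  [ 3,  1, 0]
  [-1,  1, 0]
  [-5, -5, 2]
J_2(2) ⊕ J_1(2)

The characteristic polynomial is
  det(x·I − A) = x^3 - 6*x^2 + 12*x - 8 = (x - 2)^3

Eigenvalues and multiplicities (the geometric multiplicity of λ is n − rank(A − λI), which equals the number of Jordan blocks for λ):
  λ = 2: algebraic multiplicity = 3, geometric multiplicity = 2

Determining the block sizes for each eigenvalue:
  λ = 2: 2 blocks summing to 3 forces exactly one block of size 2 and the rest size 1 → block sizes [2, 1]

Assembling the blocks gives a Jordan form
J =
  [2, 1, 0]
  [0, 2, 0]
  [0, 0, 2]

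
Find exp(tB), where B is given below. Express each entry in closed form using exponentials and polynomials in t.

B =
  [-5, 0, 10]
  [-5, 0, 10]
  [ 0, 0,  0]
e^{tB} =
  [exp(-5*t), 0, 2 - 2*exp(-5*t)]
  [-1 + exp(-5*t), 1, 2 - 2*exp(-5*t)]
  [0, 0, 1]

Strategy: write B = P · J · P⁻¹ where J is a Jordan canonical form, so e^{tB} = P · e^{tJ} · P⁻¹, and e^{tJ} can be computed block-by-block.

B has Jordan form
J =
  [-5, 0, 0]
  [ 0, 0, 0]
  [ 0, 0, 0]
(up to reordering of blocks).

Per-block formulas:
  For a 1×1 block at λ = -5: exp(t · [-5]) = [e^(-5t)].
  For a 1×1 block at λ = 0: exp(t · [0]) = [e^(0t)].

After assembling e^{tJ} and conjugating by P, we get:

e^{tB} =
  [exp(-5*t), 0, 2 - 2*exp(-5*t)]
  [-1 + exp(-5*t), 1, 2 - 2*exp(-5*t)]
  [0, 0, 1]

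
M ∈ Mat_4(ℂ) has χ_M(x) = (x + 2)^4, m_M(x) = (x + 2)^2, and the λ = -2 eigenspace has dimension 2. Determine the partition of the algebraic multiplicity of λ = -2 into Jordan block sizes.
Block sizes for λ = -2: [2, 2]

Step 1 — from the characteristic polynomial, algebraic multiplicity of λ = -2 is 4. From dim ker(M − (-2)·I) = 2, there are exactly 2 Jordan blocks for λ = -2.
Step 2 — from the minimal polynomial, the factor (x + 2)^2 tells us the largest block for λ = -2 has size 2.
Step 3 — with total size 4, 2 blocks, and largest block 2, the block sizes (in nonincreasing order) are [2, 2].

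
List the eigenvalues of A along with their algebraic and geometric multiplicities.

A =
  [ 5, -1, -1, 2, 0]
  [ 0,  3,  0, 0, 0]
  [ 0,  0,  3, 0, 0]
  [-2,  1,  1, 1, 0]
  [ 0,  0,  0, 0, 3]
λ = 3: alg = 5, geom = 4

Step 1 — factor the characteristic polynomial to read off the algebraic multiplicities:
  χ_A(x) = (x - 3)^5

Step 2 — compute geometric multiplicities via the rank-nullity identity g(λ) = n − rank(A − λI):
  rank(A − (3)·I) = 1, so dim ker(A − (3)·I) = n − 1 = 4

Summary:
  λ = 3: algebraic multiplicity = 5, geometric multiplicity = 4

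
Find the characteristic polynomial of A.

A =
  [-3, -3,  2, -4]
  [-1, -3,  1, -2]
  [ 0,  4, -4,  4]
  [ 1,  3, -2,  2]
x^4 + 8*x^3 + 24*x^2 + 32*x + 16

Expanding det(x·I − A) (e.g. by cofactor expansion or by noting that A is similar to its Jordan form J, which has the same characteristic polynomial as A) gives
  χ_A(x) = x^4 + 8*x^3 + 24*x^2 + 32*x + 16
which factors as (x + 2)^4. The eigenvalues (with algebraic multiplicities) are λ = -2 with multiplicity 4.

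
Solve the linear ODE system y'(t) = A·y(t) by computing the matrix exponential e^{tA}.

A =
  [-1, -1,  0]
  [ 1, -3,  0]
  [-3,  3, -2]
e^{tA} =
  [t*exp(-2*t) + exp(-2*t), -t*exp(-2*t), 0]
  [t*exp(-2*t), -t*exp(-2*t) + exp(-2*t), 0]
  [-3*t*exp(-2*t), 3*t*exp(-2*t), exp(-2*t)]

Strategy: write A = P · J · P⁻¹ where J is a Jordan canonical form, so e^{tA} = P · e^{tJ} · P⁻¹, and e^{tJ} can be computed block-by-block.

A has Jordan form
J =
  [-2,  1,  0]
  [ 0, -2,  0]
  [ 0,  0, -2]
(up to reordering of blocks).

Per-block formulas:
  For a 1×1 block at λ = -2: exp(t · [-2]) = [e^(-2t)].
  For a 2×2 Jordan block J_2(-2): exp(t · J_2(-2)) = e^(-2t)·(I + t·N), where N is the 2×2 nilpotent shift.

After assembling e^{tJ} and conjugating by P, we get:

e^{tA} =
  [t*exp(-2*t) + exp(-2*t), -t*exp(-2*t), 0]
  [t*exp(-2*t), -t*exp(-2*t) + exp(-2*t), 0]
  [-3*t*exp(-2*t), 3*t*exp(-2*t), exp(-2*t)]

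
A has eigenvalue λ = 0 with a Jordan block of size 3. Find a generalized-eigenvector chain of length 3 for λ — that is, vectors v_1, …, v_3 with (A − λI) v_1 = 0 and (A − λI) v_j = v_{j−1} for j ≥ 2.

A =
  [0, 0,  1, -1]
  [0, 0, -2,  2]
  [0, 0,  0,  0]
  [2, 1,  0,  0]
A Jordan chain for λ = 0 of length 3:
v_1 = (-2, 4, 0, 0)ᵀ
v_2 = (0, 0, 0, 2)ᵀ
v_3 = (1, 0, 0, 0)ᵀ

Let N = A − (0)·I. We want v_3 with N^3 v_3 = 0 but N^2 v_3 ≠ 0; then v_{j-1} := N · v_j for j = 3, …, 2.

Pick v_3 = (1, 0, 0, 0)ᵀ.
Then v_2 = N · v_3 = (0, 0, 0, 2)ᵀ.
Then v_1 = N · v_2 = (-2, 4, 0, 0)ᵀ.

Sanity check: (A − (0)·I) v_1 = (0, 0, 0, 0)ᵀ = 0. ✓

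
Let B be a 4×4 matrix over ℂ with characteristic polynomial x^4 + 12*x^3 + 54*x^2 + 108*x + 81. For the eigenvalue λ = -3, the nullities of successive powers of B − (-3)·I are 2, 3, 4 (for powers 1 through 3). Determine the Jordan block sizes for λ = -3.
Block sizes for λ = -3: [3, 1]

From the dimensions of kernels of powers, the number of Jordan blocks of size at least j is d_j − d_{j−1} where d_j = dim ker(N^j) (with d_0 = 0). Computing the differences gives [2, 1, 1].
The number of blocks of size exactly k is (#blocks of size ≥ k) − (#blocks of size ≥ k + 1), so the partition is: 1 block(s) of size 1, 1 block(s) of size 3.
In nonincreasing order the block sizes are [3, 1].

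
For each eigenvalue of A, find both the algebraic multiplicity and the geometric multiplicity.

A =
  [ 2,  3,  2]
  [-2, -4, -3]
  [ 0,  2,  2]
λ = 0: alg = 3, geom = 1

Step 1 — factor the characteristic polynomial to read off the algebraic multiplicities:
  χ_A(x) = x^3

Step 2 — compute geometric multiplicities via the rank-nullity identity g(λ) = n − rank(A − λI):
  rank(A − (0)·I) = 2, so dim ker(A − (0)·I) = n − 2 = 1

Summary:
  λ = 0: algebraic multiplicity = 3, geometric multiplicity = 1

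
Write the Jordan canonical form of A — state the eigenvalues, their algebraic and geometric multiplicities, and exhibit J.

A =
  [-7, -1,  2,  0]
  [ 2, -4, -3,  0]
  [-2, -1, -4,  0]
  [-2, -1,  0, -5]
J_3(-5) ⊕ J_1(-5)

The characteristic polynomial is
  det(x·I − A) = x^4 + 20*x^3 + 150*x^2 + 500*x + 625 = (x + 5)^4

Eigenvalues and multiplicities (the geometric multiplicity of λ is n − rank(A − λI), which equals the number of Jordan blocks for λ):
  λ = -5: algebraic multiplicity = 4, geometric multiplicity = 2

Determining the block sizes for each eigenvalue:
  λ = -5: with am = 4 and gm = 2, the partition is not yet determined (e.g. several partitions of 4 into 2 parts exist). Let N = A − (-5)·I. Computing rank(N^1) = 2, rank(N^2) = 1, rank(N^3) = 0; the number of blocks of size ≥ j is rank(N^{j−1}) − rank(N^j), giving [2, 1, 1]. So we have 1 block(s) of size 3, 1 block(s) of size 1 → block sizes [3, 1]

Assembling the blocks gives a Jordan form
J =
  [-5,  1,  0,  0]
  [ 0, -5,  1,  0]
  [ 0,  0, -5,  0]
  [ 0,  0,  0, -5]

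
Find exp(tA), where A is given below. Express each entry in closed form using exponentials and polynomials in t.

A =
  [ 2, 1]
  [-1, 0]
e^{tA} =
  [t*exp(t) + exp(t), t*exp(t)]
  [-t*exp(t), -t*exp(t) + exp(t)]

Strategy: write A = P · J · P⁻¹ where J is a Jordan canonical form, so e^{tA} = P · e^{tJ} · P⁻¹, and e^{tJ} can be computed block-by-block.

A has Jordan form
J =
  [1, 1]
  [0, 1]
(up to reordering of blocks).

Per-block formulas:
  For a 2×2 Jordan block J_2(1): exp(t · J_2(1)) = e^(1t)·(I + t·N), where N is the 2×2 nilpotent shift.

After assembling e^{tJ} and conjugating by P, we get:

e^{tA} =
  [t*exp(t) + exp(t), t*exp(t)]
  [-t*exp(t), -t*exp(t) + exp(t)]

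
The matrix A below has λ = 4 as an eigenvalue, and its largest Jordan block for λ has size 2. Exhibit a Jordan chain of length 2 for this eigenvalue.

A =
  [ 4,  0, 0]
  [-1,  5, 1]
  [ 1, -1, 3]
A Jordan chain for λ = 4 of length 2:
v_1 = (0, -1, 1)ᵀ
v_2 = (1, 0, 0)ᵀ

Let N = A − (4)·I. We want v_2 with N^2 v_2 = 0 but N^1 v_2 ≠ 0; then v_{j-1} := N · v_j for j = 2, …, 2.

Pick v_2 = (1, 0, 0)ᵀ.
Then v_1 = N · v_2 = (0, -1, 1)ᵀ.

Sanity check: (A − (4)·I) v_1 = (0, 0, 0)ᵀ = 0. ✓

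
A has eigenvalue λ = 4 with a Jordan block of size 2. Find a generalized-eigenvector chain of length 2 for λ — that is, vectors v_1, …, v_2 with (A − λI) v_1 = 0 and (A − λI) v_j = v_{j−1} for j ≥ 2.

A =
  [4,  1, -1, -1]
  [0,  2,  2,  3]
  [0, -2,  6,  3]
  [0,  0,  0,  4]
A Jordan chain for λ = 4 of length 2:
v_1 = (1, -2, -2, 0)ᵀ
v_2 = (0, 1, 0, 0)ᵀ

Let N = A − (4)·I. We want v_2 with N^2 v_2 = 0 but N^1 v_2 ≠ 0; then v_{j-1} := N · v_j for j = 2, …, 2.

Pick v_2 = (0, 1, 0, 0)ᵀ.
Then v_1 = N · v_2 = (1, -2, -2, 0)ᵀ.

Sanity check: (A − (4)·I) v_1 = (0, 0, 0, 0)ᵀ = 0. ✓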